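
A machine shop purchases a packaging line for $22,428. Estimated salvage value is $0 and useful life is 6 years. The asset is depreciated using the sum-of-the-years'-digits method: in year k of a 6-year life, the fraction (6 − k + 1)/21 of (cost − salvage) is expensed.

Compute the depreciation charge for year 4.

Depreciable base = $22,428 − $0 = $22,428.
Sum of the years' digits = 6+5+4+3+2+1 = 21.
Year 1: $22,428 × 6/21 = $6,408. Book value $16,020.
Year 2: $22,428 × 5/21 = $5,340. Book value $10,680.
Year 3: $22,428 × 4/21 = $4,272. Book value $6,408.
Year 4: $22,428 × 3/21 = $3,204. Book value $3,204.

$3,204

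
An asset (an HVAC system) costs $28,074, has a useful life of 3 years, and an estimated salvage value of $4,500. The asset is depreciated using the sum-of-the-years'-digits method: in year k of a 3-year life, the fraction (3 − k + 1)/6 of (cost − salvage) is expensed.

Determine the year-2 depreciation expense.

Depreciable base = $28,074 − $4,500 = $23,574.
Sum of the years' digits = 3+2+1 = 6.
Year 1: $23,574 × 3/6 = $11,787. Book value $16,287.
Year 2: $23,574 × 2/6 = $7,858. Book value $8,429.

$7,858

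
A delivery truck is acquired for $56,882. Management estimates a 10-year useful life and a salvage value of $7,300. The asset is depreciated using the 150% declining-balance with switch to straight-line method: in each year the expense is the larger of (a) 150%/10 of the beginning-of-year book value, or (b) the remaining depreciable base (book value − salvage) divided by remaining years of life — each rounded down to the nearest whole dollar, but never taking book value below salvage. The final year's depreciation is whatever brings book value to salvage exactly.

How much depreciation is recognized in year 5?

Depreciable base = $56,882 − $7,300 = $49,582.
Year 1: DB = ⌊$56,882 × 150%/10⌋ = $8,532; SL = ⌊$49,582/10⌋ = $4,958 → take DB $8,532. Book value $48,350.
Year 2: DB = ⌊$48,350 × 150%/10⌋ = $7,252; SL = ⌊$41,050/9⌋ = $4,561 → take DB $7,252. Book value $41,098.
Year 3: DB = ⌊$41,098 × 150%/10⌋ = $6,164; SL = ⌊$33,798/8⌋ = $4,224 → take DB $6,164. Book value $34,934.
Year 4: DB = ⌊$34,934 × 150%/10⌋ = $5,240; SL = ⌊$27,634/7⌋ = $3,947 → take DB $5,240. Book value $29,694.
Year 5: DB = ⌊$29,694 × 150%/10⌋ = $4,454; SL = ⌊$22,394/6⌋ = $3,732 → take DB $4,454. Book value $25,240.

$4,454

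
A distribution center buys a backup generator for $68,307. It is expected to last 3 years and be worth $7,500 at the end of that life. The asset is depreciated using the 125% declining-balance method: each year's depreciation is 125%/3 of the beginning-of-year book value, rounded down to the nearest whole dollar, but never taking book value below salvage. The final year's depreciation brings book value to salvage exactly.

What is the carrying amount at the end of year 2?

$23,244

Depreciable base = $68,307 − $7,500 = $60,807.
Year 1: ⌊$68,307 × 125%/3⌋ = $28,461. Book value $39,846.
Year 2: ⌊$39,846 × 125%/3⌋ = $16,602. Book value $23,244.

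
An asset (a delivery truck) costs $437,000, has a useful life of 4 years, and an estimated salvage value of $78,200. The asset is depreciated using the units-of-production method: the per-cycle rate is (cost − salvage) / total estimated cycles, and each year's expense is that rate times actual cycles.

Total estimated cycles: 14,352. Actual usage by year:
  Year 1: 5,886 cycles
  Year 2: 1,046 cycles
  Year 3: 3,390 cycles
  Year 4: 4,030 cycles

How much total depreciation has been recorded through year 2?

Depreciable base = $437,000 − $78,200 = $358,800.
Rate = $358,800 / 14,352 cycles = $25 per cycle.
Year 1: 5,886 × $25 = $147,150. Book value $289,850.
Year 2: 1,046 × $25 = $26,150. Book value $263,700.
Accumulated through year 2 = $437,000 − $263,700 = $173,300.

$173,300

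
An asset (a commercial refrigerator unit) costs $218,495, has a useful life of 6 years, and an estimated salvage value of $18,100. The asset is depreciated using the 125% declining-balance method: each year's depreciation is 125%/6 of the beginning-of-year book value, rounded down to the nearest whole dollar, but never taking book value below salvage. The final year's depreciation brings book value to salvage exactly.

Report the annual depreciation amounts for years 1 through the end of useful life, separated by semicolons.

Depreciable base = $218,495 − $18,100 = $200,395.
Year 1: ⌊$218,495 × 125%/6⌋ = $45,519. Book value $172,976.
Year 2: ⌊$172,976 × 125%/6⌋ = $36,036. Book value $136,940.
Year 3: ⌊$136,940 × 125%/6⌋ = $28,529. Book value $108,411.
Year 4: ⌊$108,411 × 125%/6⌋ = $22,585. Book value $85,826.
Year 5: ⌊$85,826 × 125%/6⌋ = $17,880. Book value $67,946.
Year 6 (final): $67,946 − $18,100 = $49,846. Book value $18,100.

$45,519; $36,036; $28,529; $22,585; $17,880; $49,846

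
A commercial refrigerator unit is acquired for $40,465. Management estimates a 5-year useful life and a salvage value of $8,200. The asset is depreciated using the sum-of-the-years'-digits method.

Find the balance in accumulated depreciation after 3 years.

$25,812

Depreciable base = $40,465 − $8,200 = $32,265.
Sum of the years' digits = 5+4+3+2+1 = 15.
Year 1: $32,265 × 5/15 = $10,755. Book value $29,710.
Year 2: $32,265 × 4/15 = $8,604. Book value $21,106.
Year 3: $32,265 × 3/15 = $6,453. Book value $14,653.
Accumulated through year 3 = $40,465 − $14,653 = $25,812.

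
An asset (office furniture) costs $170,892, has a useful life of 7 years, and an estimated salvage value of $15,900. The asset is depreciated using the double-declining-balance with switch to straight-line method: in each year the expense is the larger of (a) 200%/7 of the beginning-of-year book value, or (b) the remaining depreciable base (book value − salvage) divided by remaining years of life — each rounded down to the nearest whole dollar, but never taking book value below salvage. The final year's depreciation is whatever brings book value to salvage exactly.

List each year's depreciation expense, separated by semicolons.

Depreciable base = $170,892 − $15,900 = $154,992.
Year 1: DB = ⌊$170,892 × 200%/7⌋ = $48,826; SL = ⌊$154,992/7⌋ = $22,141 → take DB $48,826. Book value $122,066.
Year 2: DB = ⌊$122,066 × 200%/7⌋ = $34,876; SL = ⌊$106,166/6⌋ = $17,694 → take DB $34,876. Book value $87,190.
Year 3: DB = ⌊$87,190 × 200%/7⌋ = $24,911; SL = ⌊$71,290/5⌋ = $14,258 → take DB $24,911. Book value $62,279.
Year 4: DB = ⌊$62,279 × 200%/7⌋ = $17,794; SL = ⌊$46,379/4⌋ = $11,594 → take DB $17,794. Book value $44,485.
Year 5: DB = ⌊$44,485 × 200%/7⌋ = $12,710; SL = ⌊$28,585/3⌋ = $9,528 → take DB $12,710. Book value $31,775.
Year 6: DB = ⌊$31,775 × 200%/7⌋ = $9,078; SL = ⌊$15,875/2⌋ = $7,937 → take DB $9,078. Book value $22,697.
Year 7 (final): $22,697 − $15,900 = $6,797. Book value $15,900.

$48,826; $34,876; $24,911; $17,794; $12,710; $9,078; $6,797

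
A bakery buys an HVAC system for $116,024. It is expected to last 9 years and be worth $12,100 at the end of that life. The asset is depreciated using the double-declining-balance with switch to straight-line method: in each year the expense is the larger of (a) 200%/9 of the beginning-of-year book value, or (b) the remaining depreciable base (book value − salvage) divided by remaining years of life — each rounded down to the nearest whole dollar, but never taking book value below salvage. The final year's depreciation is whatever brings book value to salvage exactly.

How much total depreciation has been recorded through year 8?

Depreciable base = $116,024 − $12,100 = $103,924.
Year 1: DB = ⌊$116,024 × 200%/9⌋ = $25,783; SL = ⌊$103,924/9⌋ = $11,547 → take DB $25,783. Book value $90,241.
Year 2: DB = ⌊$90,241 × 200%/9⌋ = $20,053; SL = ⌊$78,141/8⌋ = $9,767 → take DB $20,053. Book value $70,188.
Year 3: DB = ⌊$70,188 × 200%/9⌋ = $15,597; SL = ⌊$58,088/7⌋ = $8,298 → take DB $15,597. Book value $54,591.
Year 4: DB = ⌊$54,591 × 200%/9⌋ = $12,131; SL = ⌊$42,491/6⌋ = $7,081 → take DB $12,131. Book value $42,460.
Year 5: DB = ⌊$42,460 × 200%/9⌋ = $9,435; SL = ⌊$30,360/5⌋ = $6,072 → take DB $9,435. Book value $33,025.
Year 6: DB = ⌊$33,025 × 200%/9⌋ = $7,338; SL = ⌊$20,925/4⌋ = $5,231 → take DB $7,338. Book value $25,687.
Year 7: DB = ⌊$25,687 × 200%/9⌋ = $5,708; SL = ⌊$13,587/3⌋ = $4,529 → take DB $5,708. Book value $19,979.
Year 8: DB = ⌊$19,979 × 200%/9⌋ = $4,439; SL = ⌊$7,879/2⌋ = $3,939 → take DB $4,439. Book value $15,540.
Accumulated through year 8 = $116,024 − $15,540 = $100,484.

$100,484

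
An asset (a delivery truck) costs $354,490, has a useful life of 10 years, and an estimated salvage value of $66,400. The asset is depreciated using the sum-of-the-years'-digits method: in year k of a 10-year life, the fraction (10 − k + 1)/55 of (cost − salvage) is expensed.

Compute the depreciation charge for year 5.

Depreciable base = $354,490 − $66,400 = $288,090.
Sum of the years' digits = 10+9+8+7+6+5+4+3+2+1 = 55.
Year 1: $288,090 × 10/55 = $52,380. Book value $302,110.
Year 2: $288,090 × 9/55 = $47,142. Book value $254,968.
Year 3: $288,090 × 8/55 = $41,904. Book value $213,064.
Year 4: $288,090 × 7/55 = $36,666. Book value $176,398.
Year 5: $288,090 × 6/55 = $31,428. Book value $144,970.

$31,428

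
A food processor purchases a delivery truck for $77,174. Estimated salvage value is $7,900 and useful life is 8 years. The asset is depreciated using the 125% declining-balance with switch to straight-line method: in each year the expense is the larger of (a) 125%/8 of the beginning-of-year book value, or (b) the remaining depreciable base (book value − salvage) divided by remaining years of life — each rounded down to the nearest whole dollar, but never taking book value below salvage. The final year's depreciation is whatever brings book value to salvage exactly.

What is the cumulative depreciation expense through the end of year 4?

Depreciable base = $77,174 − $7,900 = $69,274.
Year 1: DB = ⌊$77,174 × 125%/8⌋ = $12,058; SL = ⌊$69,274/8⌋ = $8,659 → take DB $12,058. Book value $65,116.
Year 2: DB = ⌊$65,116 × 125%/8⌋ = $10,174; SL = ⌊$57,216/7⌋ = $8,173 → take DB $10,174. Book value $54,942.
Year 3: DB = ⌊$54,942 × 125%/8⌋ = $8,584; SL = ⌊$47,042/6⌋ = $7,840 → take DB $8,584. Book value $46,358.
Year 4: DB = ⌊$46,358 × 125%/8⌋ = $7,243; SL = ⌊$38,458/5⌋ = $7,691 → take SL $7,691. Book value $38,667.
Accumulated through year 4 = $77,174 − $38,667 = $38,507.

$38,507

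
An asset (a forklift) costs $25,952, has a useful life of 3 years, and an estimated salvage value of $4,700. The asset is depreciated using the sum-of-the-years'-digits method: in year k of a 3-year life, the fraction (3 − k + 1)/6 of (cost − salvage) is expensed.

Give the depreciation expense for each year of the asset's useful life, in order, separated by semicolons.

$10,626; $7,084; $3,542

Depreciable base = $25,952 − $4,700 = $21,252.
Sum of the years' digits = 3+2+1 = 6.
Year 1: $21,252 × 3/6 = $10,626. Book value $15,326.
Year 2: $21,252 × 2/6 = $7,084. Book value $8,242.
Year 3: $21,252 × 1/6 = $3,542. Book value $4,700.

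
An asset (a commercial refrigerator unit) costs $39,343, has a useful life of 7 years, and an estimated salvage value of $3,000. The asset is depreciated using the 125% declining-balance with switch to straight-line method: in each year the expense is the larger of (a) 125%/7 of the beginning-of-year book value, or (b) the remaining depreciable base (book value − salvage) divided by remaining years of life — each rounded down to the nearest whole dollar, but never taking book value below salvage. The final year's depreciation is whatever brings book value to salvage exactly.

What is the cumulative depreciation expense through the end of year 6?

$31,641

Depreciable base = $39,343 − $3,000 = $36,343.
Year 1: DB = ⌊$39,343 × 125%/7⌋ = $7,025; SL = ⌊$36,343/7⌋ = $5,191 → take DB $7,025. Book value $32,318.
Year 2: DB = ⌊$32,318 × 125%/7⌋ = $5,771; SL = ⌊$29,318/6⌋ = $4,886 → take DB $5,771. Book value $26,547.
Year 3: DB = ⌊$26,547 × 125%/7⌋ = $4,740; SL = ⌊$23,547/5⌋ = $4,709 → take DB $4,740. Book value $21,807.
Year 4: DB = ⌊$21,807 × 125%/7⌋ = $3,894; SL = ⌊$18,807/4⌋ = $4,701 → take SL $4,701. Book value $17,106.
Year 5: DB = ⌊$17,106 × 125%/7⌋ = $3,054; SL = ⌊$14,106/3⌋ = $4,702 → take SL $4,702. Book value $12,404.
Year 6: DB = ⌊$12,404 × 125%/7⌋ = $2,215; SL = ⌊$9,404/2⌋ = $4,702 → take SL $4,702. Book value $7,702.
Accumulated through year 6 = $39,343 − $7,702 = $31,641.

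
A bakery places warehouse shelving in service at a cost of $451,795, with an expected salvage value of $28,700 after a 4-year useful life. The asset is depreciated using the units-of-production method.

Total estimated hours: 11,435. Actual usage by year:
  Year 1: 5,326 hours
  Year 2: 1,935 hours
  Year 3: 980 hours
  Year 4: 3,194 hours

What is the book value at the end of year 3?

Depreciable base = $451,795 − $28,700 = $423,095.
Rate = $423,095 / 11,435 hours = $37 per hour.
Year 1: 5,326 × $37 = $197,062. Book value $254,733.
Year 2: 1,935 × $37 = $71,595. Book value $183,138.
Year 3: 980 × $37 = $36,260. Book value $146,878.

$146,878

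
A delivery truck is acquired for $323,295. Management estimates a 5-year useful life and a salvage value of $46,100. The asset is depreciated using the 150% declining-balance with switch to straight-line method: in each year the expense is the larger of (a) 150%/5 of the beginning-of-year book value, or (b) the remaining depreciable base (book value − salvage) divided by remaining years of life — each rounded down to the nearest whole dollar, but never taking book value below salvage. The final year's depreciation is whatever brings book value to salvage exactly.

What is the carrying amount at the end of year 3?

Depreciable base = $323,295 − $46,100 = $277,195.
Year 1: DB = ⌊$323,295 × 150%/5⌋ = $96,988; SL = ⌊$277,195/5⌋ = $55,439 → take DB $96,988. Book value $226,307.
Year 2: DB = ⌊$226,307 × 150%/5⌋ = $67,892; SL = ⌊$180,207/4⌋ = $45,051 → take DB $67,892. Book value $158,415.
Year 3: DB = ⌊$158,415 × 150%/5⌋ = $47,524; SL = ⌊$112,315/3⌋ = $37,438 → take DB $47,524. Book value $110,891.

$110,891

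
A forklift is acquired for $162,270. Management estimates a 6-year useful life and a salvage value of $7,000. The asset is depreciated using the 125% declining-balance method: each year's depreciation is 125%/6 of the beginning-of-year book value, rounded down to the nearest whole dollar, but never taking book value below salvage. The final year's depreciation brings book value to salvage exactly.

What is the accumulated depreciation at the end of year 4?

Depreciable base = $162,270 − $7,000 = $155,270.
Year 1: ⌊$162,270 × 125%/6⌋ = $33,806. Book value $128,464.
Year 2: ⌊$128,464 × 125%/6⌋ = $26,763. Book value $101,701.
Year 3: ⌊$101,701 × 125%/6⌋ = $21,187. Book value $80,514.
Year 4: ⌊$80,514 × 125%/6⌋ = $16,773. Book value $63,741.
Accumulated through year 4 = $162,270 − $63,741 = $98,529.

$98,529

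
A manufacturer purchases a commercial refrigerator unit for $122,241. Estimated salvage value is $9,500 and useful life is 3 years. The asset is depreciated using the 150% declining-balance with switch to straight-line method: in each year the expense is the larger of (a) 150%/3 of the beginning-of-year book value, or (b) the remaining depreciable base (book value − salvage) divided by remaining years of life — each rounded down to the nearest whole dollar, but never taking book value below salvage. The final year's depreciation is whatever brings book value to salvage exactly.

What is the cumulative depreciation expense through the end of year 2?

$91,680

Depreciable base = $122,241 − $9,500 = $112,741.
Year 1: DB = ⌊$122,241 × 150%/3⌋ = $61,120; SL = ⌊$112,741/3⌋ = $37,580 → take DB $61,120. Book value $61,121.
Year 2: DB = ⌊$61,121 × 150%/3⌋ = $30,560; SL = ⌊$51,621/2⌋ = $25,810 → take DB $30,560. Book value $30,561.
Accumulated through year 2 = $122,241 − $30,561 = $91,680.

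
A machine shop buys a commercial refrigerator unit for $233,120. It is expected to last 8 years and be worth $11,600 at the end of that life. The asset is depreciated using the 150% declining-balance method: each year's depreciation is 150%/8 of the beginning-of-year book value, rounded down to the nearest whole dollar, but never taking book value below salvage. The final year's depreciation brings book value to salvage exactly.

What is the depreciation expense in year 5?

$19,049

Depreciable base = $233,120 − $11,600 = $221,520.
Year 1: ⌊$233,120 × 150%/8⌋ = $43,710. Book value $189,410.
Year 2: ⌊$189,410 × 150%/8⌋ = $35,514. Book value $153,896.
Year 3: ⌊$153,896 × 150%/8⌋ = $28,855. Book value $125,041.
Year 4: ⌊$125,041 × 150%/8⌋ = $23,445. Book value $101,596.
Year 5: ⌊$101,596 × 150%/8⌋ = $19,049. Book value $82,547.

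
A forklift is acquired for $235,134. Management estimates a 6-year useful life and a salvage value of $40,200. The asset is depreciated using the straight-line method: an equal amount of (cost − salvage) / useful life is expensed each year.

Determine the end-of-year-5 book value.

$72,689

Depreciable base = $235,134 − $40,200 = $194,934.
Annual expense = $194,934 / 6 = $32,489.
End of year 1: book value $202,645.
End of year 2: book value $170,156.
End of year 3: book value $137,667.
End of year 4: book value $105,178.
End of year 5: book value $72,689.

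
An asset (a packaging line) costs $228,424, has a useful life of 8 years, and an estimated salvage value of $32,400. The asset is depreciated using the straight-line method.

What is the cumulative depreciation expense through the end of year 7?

$171,521

Depreciable base = $228,424 − $32,400 = $196,024.
Annual expense = $196,024 / 8 = $24,503.
End of year 1: book value $203,921.
End of year 2: book value $179,418.
End of year 3: book value $154,915.
End of year 4: book value $130,412.
End of year 5: book value $105,909.
End of year 6: book value $81,406.
End of year 7: book value $56,903.
Accumulated through year 7 = $228,424 − $56,903 = $171,521.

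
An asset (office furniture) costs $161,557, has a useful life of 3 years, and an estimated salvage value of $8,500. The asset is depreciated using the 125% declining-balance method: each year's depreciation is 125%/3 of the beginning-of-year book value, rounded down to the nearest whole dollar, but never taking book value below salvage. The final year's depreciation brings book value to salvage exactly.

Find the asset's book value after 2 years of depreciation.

$54,975

Depreciable base = $161,557 − $8,500 = $153,057.
Year 1: ⌊$161,557 × 125%/3⌋ = $67,315. Book value $94,242.
Year 2: ⌊$94,242 × 125%/3⌋ = $39,267. Book value $54,975.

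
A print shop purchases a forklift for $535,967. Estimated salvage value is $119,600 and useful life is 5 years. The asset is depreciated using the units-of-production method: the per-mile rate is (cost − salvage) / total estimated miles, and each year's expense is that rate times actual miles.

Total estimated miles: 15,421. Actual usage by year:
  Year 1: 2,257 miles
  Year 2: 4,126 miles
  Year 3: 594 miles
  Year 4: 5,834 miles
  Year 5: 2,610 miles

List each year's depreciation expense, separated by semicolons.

Depreciable base = $535,967 − $119,600 = $416,367.
Rate = $416,367 / 15,421 miles = $27 per mile.
Year 1: 2,257 × $27 = $60,939. Book value $475,028.
Year 2: 4,126 × $27 = $111,402. Book value $363,626.
Year 3: 594 × $27 = $16,038. Book value $347,588.
Year 4: 5,834 × $27 = $157,518. Book value $190,070.
Year 5: 2,610 × $27 = $70,470. Book value $119,600.

$60,939; $111,402; $16,038; $157,518; $70,470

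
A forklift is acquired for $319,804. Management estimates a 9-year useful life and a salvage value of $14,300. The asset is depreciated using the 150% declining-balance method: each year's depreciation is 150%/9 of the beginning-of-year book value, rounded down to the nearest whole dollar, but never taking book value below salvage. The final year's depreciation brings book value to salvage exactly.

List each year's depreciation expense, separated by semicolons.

$53,300; $44,417; $37,014; $30,845; $25,704; $21,420; $17,850; $14,875; $60,079

Depreciable base = $319,804 − $14,300 = $305,504.
Year 1: ⌊$319,804 × 150%/9⌋ = $53,300. Book value $266,504.
Year 2: ⌊$266,504 × 150%/9⌋ = $44,417. Book value $222,087.
Year 3: ⌊$222,087 × 150%/9⌋ = $37,014. Book value $185,073.
Year 4: ⌊$185,073 × 150%/9⌋ = $30,845. Book value $154,228.
Year 5: ⌊$154,228 × 150%/9⌋ = $25,704. Book value $128,524.
Year 6: ⌊$128,524 × 150%/9⌋ = $21,420. Book value $107,104.
Year 7: ⌊$107,104 × 150%/9⌋ = $17,850. Book value $89,254.
Year 8: ⌊$89,254 × 150%/9⌋ = $14,875. Book value $74,379.
Year 9 (final): $74,379 − $14,300 = $60,079. Book value $14,300.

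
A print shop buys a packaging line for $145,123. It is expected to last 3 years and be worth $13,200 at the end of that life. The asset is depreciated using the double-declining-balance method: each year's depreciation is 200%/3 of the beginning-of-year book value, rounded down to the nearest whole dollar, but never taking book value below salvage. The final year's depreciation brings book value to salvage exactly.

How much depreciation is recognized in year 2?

Depreciable base = $145,123 − $13,200 = $131,923.
Year 1: ⌊$145,123 × 200%/3⌋ = $96,748. Book value $48,375.
Year 2: ⌊$48,375 × 200%/3⌋ = $32,250. Book value $16,125.

$32,250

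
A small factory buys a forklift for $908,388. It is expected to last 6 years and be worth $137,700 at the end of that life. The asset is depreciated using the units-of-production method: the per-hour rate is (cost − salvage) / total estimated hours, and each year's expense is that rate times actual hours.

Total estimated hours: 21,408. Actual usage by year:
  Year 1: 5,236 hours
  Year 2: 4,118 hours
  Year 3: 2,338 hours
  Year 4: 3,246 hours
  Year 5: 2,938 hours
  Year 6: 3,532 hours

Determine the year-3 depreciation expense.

$84,168

Depreciable base = $908,388 − $137,700 = $770,688.
Rate = $770,688 / 21,408 hours = $36 per hour.
Year 1: 5,236 × $36 = $188,496. Book value $719,892.
Year 2: 4,118 × $36 = $148,248. Book value $571,644.
Year 3: 2,338 × $36 = $84,168. Book value $487,476.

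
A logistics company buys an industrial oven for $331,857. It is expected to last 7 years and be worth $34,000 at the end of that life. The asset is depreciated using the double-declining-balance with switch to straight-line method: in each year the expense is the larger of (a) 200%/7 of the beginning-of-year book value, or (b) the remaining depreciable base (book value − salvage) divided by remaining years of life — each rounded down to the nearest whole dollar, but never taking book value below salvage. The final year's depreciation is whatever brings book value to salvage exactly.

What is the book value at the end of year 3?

Depreciable base = $331,857 − $34,000 = $297,857.
Year 1: DB = ⌊$331,857 × 200%/7⌋ = $94,816; SL = ⌊$297,857/7⌋ = $42,551 → take DB $94,816. Book value $237,041.
Year 2: DB = ⌊$237,041 × 200%/7⌋ = $67,726; SL = ⌊$203,041/6⌋ = $33,840 → take DB $67,726. Book value $169,315.
Year 3: DB = ⌊$169,315 × 200%/7⌋ = $48,375; SL = ⌊$135,315/5⌋ = $27,063 → take DB $48,375. Book value $120,940.

$120,940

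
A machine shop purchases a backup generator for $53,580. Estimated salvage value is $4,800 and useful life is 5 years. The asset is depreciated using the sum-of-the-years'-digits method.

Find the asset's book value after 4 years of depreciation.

$8,052

Depreciable base = $53,580 − $4,800 = $48,780.
Sum of the years' digits = 5+4+3+2+1 = 15.
Year 1: $48,780 × 5/15 = $16,260. Book value $37,320.
Year 2: $48,780 × 4/15 = $13,008. Book value $24,312.
Year 3: $48,780 × 3/15 = $9,756. Book value $14,556.
Year 4: $48,780 × 2/15 = $6,504. Book value $8,052.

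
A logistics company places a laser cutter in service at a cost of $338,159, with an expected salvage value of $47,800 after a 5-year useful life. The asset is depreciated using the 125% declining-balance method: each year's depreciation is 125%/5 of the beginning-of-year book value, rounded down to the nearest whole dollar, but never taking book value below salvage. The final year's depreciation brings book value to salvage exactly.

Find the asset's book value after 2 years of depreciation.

Depreciable base = $338,159 − $47,800 = $290,359.
Year 1: ⌊$338,159 × 125%/5⌋ = $84,539. Book value $253,620.
Year 2: ⌊$253,620 × 125%/5⌋ = $63,405. Book value $190,215.

$190,215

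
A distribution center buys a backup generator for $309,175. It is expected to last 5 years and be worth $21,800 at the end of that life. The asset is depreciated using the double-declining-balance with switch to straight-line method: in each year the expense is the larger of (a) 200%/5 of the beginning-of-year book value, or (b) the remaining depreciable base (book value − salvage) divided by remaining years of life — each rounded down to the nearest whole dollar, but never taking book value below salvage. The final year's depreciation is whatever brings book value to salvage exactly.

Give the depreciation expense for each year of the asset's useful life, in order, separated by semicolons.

Depreciable base = $309,175 − $21,800 = $287,375.
Year 1: DB = ⌊$309,175 × 200%/5⌋ = $123,670; SL = ⌊$287,375/5⌋ = $57,475 → take DB $123,670. Book value $185,505.
Year 2: DB = ⌊$185,505 × 200%/5⌋ = $74,202; SL = ⌊$163,705/4⌋ = $40,926 → take DB $74,202. Book value $111,303.
Year 3: DB = ⌊$111,303 × 200%/5⌋ = $44,521; SL = ⌊$89,503/3⌋ = $29,834 → take DB $44,521. Book value $66,782.
Year 4: DB = ⌊$66,782 × 200%/5⌋ = $26,712; SL = ⌊$44,982/2⌋ = $22,491 → take DB $26,712. Book value $40,070.
Year 5 (final): $40,070 − $21,800 = $18,270. Book value $21,800.

$123,670; $74,202; $44,521; $26,712; $18,270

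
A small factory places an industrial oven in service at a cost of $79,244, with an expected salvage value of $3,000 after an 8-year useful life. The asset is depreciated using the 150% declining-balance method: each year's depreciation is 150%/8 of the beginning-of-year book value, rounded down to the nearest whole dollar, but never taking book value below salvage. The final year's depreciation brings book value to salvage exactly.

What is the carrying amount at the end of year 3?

$42,506

Depreciable base = $79,244 − $3,000 = $76,244.
Year 1: ⌊$79,244 × 150%/8⌋ = $14,858. Book value $64,386.
Year 2: ⌊$64,386 × 150%/8⌋ = $12,072. Book value $52,314.
Year 3: ⌊$52,314 × 150%/8⌋ = $9,808. Book value $42,506.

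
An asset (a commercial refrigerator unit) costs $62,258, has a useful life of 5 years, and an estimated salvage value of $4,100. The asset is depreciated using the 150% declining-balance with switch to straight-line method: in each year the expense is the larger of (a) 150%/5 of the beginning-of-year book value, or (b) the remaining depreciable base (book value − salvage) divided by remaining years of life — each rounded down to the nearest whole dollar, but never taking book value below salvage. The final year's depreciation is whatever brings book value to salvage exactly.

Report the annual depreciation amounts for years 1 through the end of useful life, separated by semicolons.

$18,677; $13,074; $9,152; $8,627; $8,628

Depreciable base = $62,258 − $4,100 = $58,158.
Year 1: DB = ⌊$62,258 × 150%/5⌋ = $18,677; SL = ⌊$58,158/5⌋ = $11,631 → take DB $18,677. Book value $43,581.
Year 2: DB = ⌊$43,581 × 150%/5⌋ = $13,074; SL = ⌊$39,481/4⌋ = $9,870 → take DB $13,074. Book value $30,507.
Year 3: DB = ⌊$30,507 × 150%/5⌋ = $9,152; SL = ⌊$26,407/3⌋ = $8,802 → take DB $9,152. Book value $21,355.
Year 4: DB = ⌊$21,355 × 150%/5⌋ = $6,406; SL = ⌊$17,255/2⌋ = $8,627 → take SL $8,627. Book value $12,728.
Year 5 (final): $12,728 − $4,100 = $8,628. Book value $4,100.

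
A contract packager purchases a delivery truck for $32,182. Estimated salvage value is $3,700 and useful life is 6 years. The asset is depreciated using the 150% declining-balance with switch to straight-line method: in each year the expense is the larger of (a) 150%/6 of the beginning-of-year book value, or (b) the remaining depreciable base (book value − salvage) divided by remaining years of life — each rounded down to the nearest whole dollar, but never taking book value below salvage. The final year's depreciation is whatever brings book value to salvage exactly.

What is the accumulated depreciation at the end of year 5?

$25,240

Depreciable base = $32,182 − $3,700 = $28,482.
Year 1: DB = ⌊$32,182 × 150%/6⌋ = $8,045; SL = ⌊$28,482/6⌋ = $4,747 → take DB $8,045. Book value $24,137.
Year 2: DB = ⌊$24,137 × 150%/6⌋ = $6,034; SL = ⌊$20,437/5⌋ = $4,087 → take DB $6,034. Book value $18,103.
Year 3: DB = ⌊$18,103 × 150%/6⌋ = $4,525; SL = ⌊$14,403/4⌋ = $3,600 → take DB $4,525. Book value $13,578.
Year 4: DB = ⌊$13,578 × 150%/6⌋ = $3,394; SL = ⌊$9,878/3⌋ = $3,292 → take DB $3,394. Book value $10,184.
Year 5: DB = ⌊$10,184 × 150%/6⌋ = $2,546; SL = ⌊$6,484/2⌋ = $3,242 → take SL $3,242. Book value $6,942.
Accumulated through year 5 = $32,182 − $6,942 = $25,240.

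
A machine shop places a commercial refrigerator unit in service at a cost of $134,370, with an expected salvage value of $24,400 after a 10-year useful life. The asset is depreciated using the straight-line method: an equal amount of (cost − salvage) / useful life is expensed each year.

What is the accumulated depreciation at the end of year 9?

Depreciable base = $134,370 − $24,400 = $109,970.
Annual expense = $109,970 / 10 = $10,997.
End of year 1: book value $123,373.
End of year 2: book value $112,376.
End of year 3: book value $101,379.
End of year 4: book value $90,382.
End of year 5: book value $79,385.
End of year 6: book value $68,388.
End of year 7: book value $57,391.
End of year 8: book value $46,394.
End of year 9: book value $35,397.
Accumulated through year 9 = $134,370 − $35,397 = $98,973.

$98,973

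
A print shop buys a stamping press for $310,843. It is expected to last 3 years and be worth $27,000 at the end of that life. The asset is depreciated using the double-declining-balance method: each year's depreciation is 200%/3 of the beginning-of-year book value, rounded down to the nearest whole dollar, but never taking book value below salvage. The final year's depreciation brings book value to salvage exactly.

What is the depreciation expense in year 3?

$7,539

Depreciable base = $310,843 − $27,000 = $283,843.
Year 1: ⌊$310,843 × 200%/3⌋ = $207,228. Book value $103,615.
Year 2: ⌊$103,615 × 200%/3⌋ = $69,076. Book value $34,539.
Year 3 (final): $34,539 − $27,000 = $7,539. Book value $27,000.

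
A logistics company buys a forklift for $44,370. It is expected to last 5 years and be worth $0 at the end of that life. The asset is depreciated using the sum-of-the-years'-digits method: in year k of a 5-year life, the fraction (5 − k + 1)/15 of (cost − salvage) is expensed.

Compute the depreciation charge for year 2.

$11,832

Depreciable base = $44,370 − $0 = $44,370.
Sum of the years' digits = 5+4+3+2+1 = 15.
Year 1: $44,370 × 5/15 = $14,790. Book value $29,580.
Year 2: $44,370 × 4/15 = $11,832. Book value $17,748.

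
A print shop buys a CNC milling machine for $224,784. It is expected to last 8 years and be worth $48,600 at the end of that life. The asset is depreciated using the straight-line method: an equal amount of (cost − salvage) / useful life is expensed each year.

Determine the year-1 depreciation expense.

$22,023

Depreciable base = $224,784 − $48,600 = $176,184.
Annual expense = $176,184 / 8 = $22,023.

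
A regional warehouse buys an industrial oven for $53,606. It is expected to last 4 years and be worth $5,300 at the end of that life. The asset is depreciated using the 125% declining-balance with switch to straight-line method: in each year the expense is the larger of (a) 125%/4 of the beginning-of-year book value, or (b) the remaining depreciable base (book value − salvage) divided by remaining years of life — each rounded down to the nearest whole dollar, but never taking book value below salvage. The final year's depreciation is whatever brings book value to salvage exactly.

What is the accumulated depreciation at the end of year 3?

$38,287

Depreciable base = $53,606 − $5,300 = $48,306.
Year 1: DB = ⌊$53,606 × 125%/4⌋ = $16,751; SL = ⌊$48,306/4⌋ = $12,076 → take DB $16,751. Book value $36,855.
Year 2: DB = ⌊$36,855 × 125%/4⌋ = $11,517; SL = ⌊$31,555/3⌋ = $10,518 → take DB $11,517. Book value $25,338.
Year 3: DB = ⌊$25,338 × 125%/4⌋ = $7,918; SL = ⌊$20,038/2⌋ = $10,019 → take SL $10,019. Book value $15,319.
Accumulated through year 3 = $53,606 − $15,319 = $38,287.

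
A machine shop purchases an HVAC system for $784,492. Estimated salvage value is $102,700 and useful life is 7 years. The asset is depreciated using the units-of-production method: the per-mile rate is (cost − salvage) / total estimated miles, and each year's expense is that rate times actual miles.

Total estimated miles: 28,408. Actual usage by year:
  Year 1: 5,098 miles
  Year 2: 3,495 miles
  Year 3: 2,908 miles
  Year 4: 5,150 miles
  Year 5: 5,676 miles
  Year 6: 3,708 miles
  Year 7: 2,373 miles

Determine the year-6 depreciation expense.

Depreciable base = $784,492 − $102,700 = $681,792.
Rate = $681,792 / 28,408 miles = $24 per mile.
Year 1: 5,098 × $24 = $122,352. Book value $662,140.
Year 2: 3,495 × $24 = $83,880. Book value $578,260.
Year 3: 2,908 × $24 = $69,792. Book value $508,468.
Year 4: 5,150 × $24 = $123,600. Book value $384,868.
Year 5: 5,676 × $24 = $136,224. Book value $248,644.
Year 6: 3,708 × $24 = $88,992. Book value $159,652.

$88,992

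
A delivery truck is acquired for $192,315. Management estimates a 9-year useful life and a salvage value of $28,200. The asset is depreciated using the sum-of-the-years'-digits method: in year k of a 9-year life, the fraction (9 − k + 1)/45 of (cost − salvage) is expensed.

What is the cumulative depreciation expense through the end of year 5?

Depreciable base = $192,315 − $28,200 = $164,115.
Sum of the years' digits = 9+8+7+6+5+4+3+2+1 = 45.
Year 1: $164,115 × 9/45 = $32,823. Book value $159,492.
Year 2: $164,115 × 8/45 = $29,176. Book value $130,316.
Year 3: $164,115 × 7/45 = $25,529. Book value $104,787.
Year 4: $164,115 × 6/45 = $21,882. Book value $82,905.
Year 5: $164,115 × 5/45 = $18,235. Book value $64,670.
Accumulated through year 5 = $192,315 − $64,670 = $127,645.

$127,645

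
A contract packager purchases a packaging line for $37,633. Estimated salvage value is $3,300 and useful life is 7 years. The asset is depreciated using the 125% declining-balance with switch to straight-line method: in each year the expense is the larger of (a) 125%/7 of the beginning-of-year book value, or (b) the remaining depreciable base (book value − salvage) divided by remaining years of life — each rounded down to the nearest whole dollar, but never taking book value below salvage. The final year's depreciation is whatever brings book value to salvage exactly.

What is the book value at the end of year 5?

$12,080

Depreciable base = $37,633 − $3,300 = $34,333.
Year 1: DB = ⌊$37,633 × 125%/7⌋ = $6,720; SL = ⌊$34,333/7⌋ = $4,904 → take DB $6,720. Book value $30,913.
Year 2: DB = ⌊$30,913 × 125%/7⌋ = $5,520; SL = ⌊$27,613/6⌋ = $4,602 → take DB $5,520. Book value $25,393.
Year 3: DB = ⌊$25,393 × 125%/7⌋ = $4,534; SL = ⌊$22,093/5⌋ = $4,418 → take DB $4,534. Book value $20,859.
Year 4: DB = ⌊$20,859 × 125%/7⌋ = $3,724; SL = ⌊$17,559/4⌋ = $4,389 → take SL $4,389. Book value $16,470.
Year 5: DB = ⌊$16,470 × 125%/7⌋ = $2,941; SL = ⌊$13,170/3⌋ = $4,390 → take SL $4,390. Book value $12,080.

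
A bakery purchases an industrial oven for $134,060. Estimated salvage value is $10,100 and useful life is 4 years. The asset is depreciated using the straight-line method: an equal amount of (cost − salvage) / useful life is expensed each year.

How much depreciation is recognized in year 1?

$30,990

Depreciable base = $134,060 − $10,100 = $123,960.
Annual expense = $123,960 / 4 = $30,990.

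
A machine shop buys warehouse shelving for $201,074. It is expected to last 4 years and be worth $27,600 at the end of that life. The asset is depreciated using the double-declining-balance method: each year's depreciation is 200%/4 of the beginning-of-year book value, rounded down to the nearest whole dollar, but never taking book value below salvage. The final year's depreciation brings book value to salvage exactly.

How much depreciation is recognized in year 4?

Depreciable base = $201,074 − $27,600 = $173,474.
Year 1: ⌊$201,074 × 200%/4⌋ = $100,537. Book value $100,537.
Year 2: ⌊$100,537 × 200%/4⌋ = $50,268. Book value $50,269.
Year 3: ⌊$50,269 × 200%/4⌋ = $25,134, capped at $22,669. Book value $27,600.
Year 4 (final): $27,600 − $27,600 = $0. Book value $27,600.

$0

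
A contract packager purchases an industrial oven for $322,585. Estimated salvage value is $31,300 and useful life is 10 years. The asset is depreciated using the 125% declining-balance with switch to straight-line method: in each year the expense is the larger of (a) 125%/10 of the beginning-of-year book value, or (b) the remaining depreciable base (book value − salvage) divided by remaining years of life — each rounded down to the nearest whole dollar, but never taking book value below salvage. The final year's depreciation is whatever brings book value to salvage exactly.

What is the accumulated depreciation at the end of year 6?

Depreciable base = $322,585 − $31,300 = $291,285.
Year 1: DB = ⌊$322,585 × 125%/10⌋ = $40,323; SL = ⌊$291,285/10⌋ = $29,128 → take DB $40,323. Book value $282,262.
Year 2: DB = ⌊$282,262 × 125%/10⌋ = $35,282; SL = ⌊$250,962/9⌋ = $27,884 → take DB $35,282. Book value $246,980.
Year 3: DB = ⌊$246,980 × 125%/10⌋ = $30,872; SL = ⌊$215,680/8⌋ = $26,960 → take DB $30,872. Book value $216,108.
Year 4: DB = ⌊$216,108 × 125%/10⌋ = $27,013; SL = ⌊$184,808/7⌋ = $26,401 → take DB $27,013. Book value $189,095.
Year 5: DB = ⌊$189,095 × 125%/10⌋ = $23,636; SL = ⌊$157,795/6⌋ = $26,299 → take SL $26,299. Book value $162,796.
Year 6: DB = ⌊$162,796 × 125%/10⌋ = $20,349; SL = ⌊$131,496/5⌋ = $26,299 → take SL $26,299. Book value $136,497.
Accumulated through year 6 = $322,585 − $136,497 = $186,088.

$186,088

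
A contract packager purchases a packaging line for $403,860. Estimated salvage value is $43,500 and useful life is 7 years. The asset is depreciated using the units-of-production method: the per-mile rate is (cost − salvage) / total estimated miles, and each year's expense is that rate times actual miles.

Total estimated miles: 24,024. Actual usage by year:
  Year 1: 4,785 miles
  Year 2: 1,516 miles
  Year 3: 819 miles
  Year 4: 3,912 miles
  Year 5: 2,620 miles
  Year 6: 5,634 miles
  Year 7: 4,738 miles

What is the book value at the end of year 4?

Depreciable base = $403,860 − $43,500 = $360,360.
Rate = $360,360 / 24,024 miles = $15 per mile.
Year 1: 4,785 × $15 = $71,775. Book value $332,085.
Year 2: 1,516 × $15 = $22,740. Book value $309,345.
Year 3: 819 × $15 = $12,285. Book value $297,060.
Year 4: 3,912 × $15 = $58,680. Book value $238,380.

$238,380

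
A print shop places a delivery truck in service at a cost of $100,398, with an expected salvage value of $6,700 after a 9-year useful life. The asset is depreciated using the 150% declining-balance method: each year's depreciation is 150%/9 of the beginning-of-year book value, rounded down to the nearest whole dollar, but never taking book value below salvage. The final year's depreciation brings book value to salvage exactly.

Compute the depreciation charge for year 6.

$6,724

Depreciable base = $100,398 − $6,700 = $93,698.
Year 1: ⌊$100,398 × 150%/9⌋ = $16,733. Book value $83,665.
Year 2: ⌊$83,665 × 150%/9⌋ = $13,944. Book value $69,721.
Year 3: ⌊$69,721 × 150%/9⌋ = $11,620. Book value $58,101.
Year 4: ⌊$58,101 × 150%/9⌋ = $9,683. Book value $48,418.
Year 5: ⌊$48,418 × 150%/9⌋ = $8,069. Book value $40,349.
Year 6: ⌊$40,349 × 150%/9⌋ = $6,724. Book value $33,625.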